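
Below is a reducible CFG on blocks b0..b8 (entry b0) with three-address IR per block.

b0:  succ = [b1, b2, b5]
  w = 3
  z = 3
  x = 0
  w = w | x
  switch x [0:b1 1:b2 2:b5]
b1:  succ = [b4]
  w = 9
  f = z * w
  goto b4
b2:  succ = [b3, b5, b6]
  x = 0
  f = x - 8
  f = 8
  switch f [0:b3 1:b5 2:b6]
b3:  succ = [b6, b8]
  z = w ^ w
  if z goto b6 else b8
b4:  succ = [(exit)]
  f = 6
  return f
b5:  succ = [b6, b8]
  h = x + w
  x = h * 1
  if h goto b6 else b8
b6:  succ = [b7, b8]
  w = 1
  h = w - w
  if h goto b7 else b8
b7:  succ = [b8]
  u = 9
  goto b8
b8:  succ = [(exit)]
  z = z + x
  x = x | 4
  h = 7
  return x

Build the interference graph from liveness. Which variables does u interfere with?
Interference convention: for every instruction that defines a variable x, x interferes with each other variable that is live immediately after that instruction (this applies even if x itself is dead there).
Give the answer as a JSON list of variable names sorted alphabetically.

Block summaries:
  b0 def {w,x,z} use ∅
  b1 def {f,w} use {z}
  b2 def {f,x} use ∅
  b3 def {z} use {w}
  b4 def {f} use ∅
  b5 def {h,x} use {w,x}
  b6 def {h,w} use ∅
  b7 def {u} use ∅
  b8 def {h,x,z} use {x,z}

Liveness:
  live b0: ∅→{w,x,z}
  live b1: {z}→∅
  live b2: {w,z}→{w,x,z}
  live b3: {w,x}→{x,z}
  live b4: ∅→∅
  live b5: {w,x,z}→{x,z}
  live b6: {x,z}→{x,z}
  live b7: {x,z}→{x,z}
  live b8: {x,z}→∅

Interference:
  f: {w,x,z}
  h: {x,z}
  u: {x,z}
  w: {f,x,z}
  x: {f,h,u,w,z}
  z: {f,h,u,w,x}

N(u) = ["x", "z"]

Answer: ["x", "z"]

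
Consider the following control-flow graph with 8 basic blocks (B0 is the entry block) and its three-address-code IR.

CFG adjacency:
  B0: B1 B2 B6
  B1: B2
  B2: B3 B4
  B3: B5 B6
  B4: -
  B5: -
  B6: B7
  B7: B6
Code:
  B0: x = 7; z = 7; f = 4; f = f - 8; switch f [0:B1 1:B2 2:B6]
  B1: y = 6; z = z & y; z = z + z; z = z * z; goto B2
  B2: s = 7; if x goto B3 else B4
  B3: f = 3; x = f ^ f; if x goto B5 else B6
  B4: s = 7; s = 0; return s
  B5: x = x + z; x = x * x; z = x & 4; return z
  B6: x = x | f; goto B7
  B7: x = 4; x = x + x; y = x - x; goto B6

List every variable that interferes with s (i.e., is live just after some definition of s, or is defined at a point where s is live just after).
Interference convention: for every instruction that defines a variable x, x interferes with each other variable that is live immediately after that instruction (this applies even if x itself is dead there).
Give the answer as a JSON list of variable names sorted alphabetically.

Answer: ["x", "z"]

Working:
Block summaries:
  B0: {f,x,z} / ∅
  B1: {y,z} / {z}
  B2: {s} / {x}
  B3: {f,x} / ∅
  B4: {s} / ∅
  B5: {x,z} / {x,z}
  B6: {x} / {f,x}
  B7: {x,y} / ∅

Liveness:
  B0 li=∅ lo={f,x,z}
  B1 li={x,z} lo={x,z}
  B2 li={x,z} lo={z}
  B3 li={z} lo={f,x,z}
  B4 li=∅ lo=∅
  B5 li={x,z} lo=∅
  B6 li={f,x} lo={f}
  B7 li={f} lo={f,x}

Interfere edges:
  f↔{x,y,z}
  s↔{x,z}
  x↔{f,s,y,z}
  y↔{f,x,z}
  z↔{f,s,x,y}

N(s) = ["x", "z"]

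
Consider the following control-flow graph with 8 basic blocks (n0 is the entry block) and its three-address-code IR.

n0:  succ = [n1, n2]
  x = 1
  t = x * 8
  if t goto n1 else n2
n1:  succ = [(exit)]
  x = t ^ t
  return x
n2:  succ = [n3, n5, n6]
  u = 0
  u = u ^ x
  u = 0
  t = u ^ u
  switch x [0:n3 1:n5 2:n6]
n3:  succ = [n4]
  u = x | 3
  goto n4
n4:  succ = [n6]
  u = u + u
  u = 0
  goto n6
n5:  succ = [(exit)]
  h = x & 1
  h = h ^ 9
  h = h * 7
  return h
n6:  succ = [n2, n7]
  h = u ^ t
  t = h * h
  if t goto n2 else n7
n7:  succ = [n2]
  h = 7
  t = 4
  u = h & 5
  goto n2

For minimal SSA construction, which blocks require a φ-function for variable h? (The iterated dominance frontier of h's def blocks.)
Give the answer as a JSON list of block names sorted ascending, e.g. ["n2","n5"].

Answer: ["n2"]

Derivation:
idom tree: n1←n0 n2←n0 n3←n2 n4←n3 n5←n2 n6←n2 n7←n6
Join-block Dom:
  n2: preds {n0,n6,n7}: {n0} ∩ {n0,n2,n6} ∩ {n0,n2,n6,n7} = {n0}; idom=n0
  n6: preds {n2,n4}: {n0,n2} ∩ {n0,n2,n3,n4} = {n0,n2}; idom=n2

Frontier:
  join n2 pred n0: · stop@n0
  join n2 pred n6: n6→n2 stop@n0
  join n2 pred n7: n7→n6→n2 stop@n0
  join n6 pred n2: · stop@n2
  join n6 pred n4: n4→n3 stop@n2
  n0 → ∅
  n1 → ∅
  n2 → {n2}
  n3 → {n6}
  n4 → {n6}
  n5 → ∅
  n6 → {n2}
  n7 → {n2}

φ for h: defs {n5,n6,n7}
  DF⁺ = {n2}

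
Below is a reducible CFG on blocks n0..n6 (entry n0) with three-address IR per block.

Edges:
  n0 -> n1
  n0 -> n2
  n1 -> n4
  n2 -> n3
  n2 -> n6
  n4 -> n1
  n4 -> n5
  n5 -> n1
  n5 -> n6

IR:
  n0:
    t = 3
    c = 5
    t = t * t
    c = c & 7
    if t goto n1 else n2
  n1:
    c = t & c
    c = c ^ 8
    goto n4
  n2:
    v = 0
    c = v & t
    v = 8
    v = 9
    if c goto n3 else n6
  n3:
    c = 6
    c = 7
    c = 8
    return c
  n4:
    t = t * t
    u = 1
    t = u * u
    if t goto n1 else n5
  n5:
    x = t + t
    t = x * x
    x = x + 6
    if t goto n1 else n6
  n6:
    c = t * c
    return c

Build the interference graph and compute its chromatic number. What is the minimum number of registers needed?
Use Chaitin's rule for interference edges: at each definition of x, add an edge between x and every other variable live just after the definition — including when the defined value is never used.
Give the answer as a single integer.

Per-block:
  n0: {c,t} / ∅
  n1: {c} / {c,t}
  n2: {c,v} / {t}
  n3: {c} / ∅
  n4: {t,u} / {t}
  n5: {t,x} / {t}
  n6: {c} / {c,t}

Backward fixpoint:
  live n0: ∅→{c,t}
  live n1: {c,t}→{c,t}
  live n2: {t}→{c,t}
  live n3: ∅→∅
  live n4: {c,t}→{c,t}
  live n5: {c,t}→{c,t}
  live n6: {c,t}→∅

Interfere edges:
  c↔{t,u,v,x}
  t↔{c,v,x}
  u↔{c}
  v↔{c,t}
  x↔{c,t}

Chromatic number:
  {c,t,v} pairwise interfere (3-clique) ⇒ χ ≥ 3
  assign c→r0 t→r1 u→r1 v→r2 x→r2 — no edge inside a register ⇒ χ ≤ 3
  χ = 3

Answer: 3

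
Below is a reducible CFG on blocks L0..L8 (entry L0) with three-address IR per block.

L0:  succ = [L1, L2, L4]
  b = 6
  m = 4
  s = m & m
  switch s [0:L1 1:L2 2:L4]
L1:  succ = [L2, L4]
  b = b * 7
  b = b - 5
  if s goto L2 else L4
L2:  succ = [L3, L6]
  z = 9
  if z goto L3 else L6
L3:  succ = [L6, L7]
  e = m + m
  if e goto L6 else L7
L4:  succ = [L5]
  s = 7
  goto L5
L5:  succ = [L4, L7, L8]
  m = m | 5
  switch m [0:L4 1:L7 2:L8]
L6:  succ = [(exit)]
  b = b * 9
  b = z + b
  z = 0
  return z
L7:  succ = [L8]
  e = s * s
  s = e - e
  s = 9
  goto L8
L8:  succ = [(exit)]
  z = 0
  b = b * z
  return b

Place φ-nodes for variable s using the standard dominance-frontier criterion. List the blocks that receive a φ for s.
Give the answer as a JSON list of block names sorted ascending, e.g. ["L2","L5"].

Answer: ["L4", "L7", "L8"]

Working:
idom tree: L1←L0 L2←L0 L3←L2 L4←L0 L5←L4 L6←L2 L7←L0 L8←L0
Dom at joins:
  L2: preds {L0,L1}: {L0} ∩ {L0,L1} = {L0}; idom=L0
  L4: preds {L0,L1,L5}: {L0} ∩ {L0,L1} ∩ {L0,L4,L5} = {L0}; idom=L0
  L6: preds {L2,L3}: {L0,L2} ∩ {L0,L2,L3} = {L0,L2}; idom=L2
  L7: preds {L3,L5}: {L0,L2,L3} ∩ {L0,L4,L5} = {L0}; idom=L0
  L8: preds {L5,L7}: {L0,L4,L5} ∩ {L0,L7} = {L0}; idom=L0

DF derivation:
  join L2 pred L0: · stop@L0
  join L2 pred L1: L1 stop@L0
  join L4 pred L0: · stop@L0
  join L4 pred L1: L1 stop@L0
  join L4 pred L5: L5→L4 stop@L0
  join L6 pred L2: · stop@L2
  join L6 pred L3: L3 stop@L2
  join L7 pred L3: L3→L2 stop@L0
  join L7 pred L5: L5→L4 stop@L0
  join L8 pred L5: L5→L4 stop@L0
  join L8 pred L7: L7 stop@L0
  L0 → ∅
  L1 → {L2,L4}
  L2 → {L7}
  L3 → {L6,L7}
  L4 → {L4,L7,L8}
  L5 → {L4,L7,L8}
  L6 → ∅
  L7 → {L8}
  L8 → ∅

φ for s: defs {L0,L4,L7}
  DF⁺ = {L4,L7,L8}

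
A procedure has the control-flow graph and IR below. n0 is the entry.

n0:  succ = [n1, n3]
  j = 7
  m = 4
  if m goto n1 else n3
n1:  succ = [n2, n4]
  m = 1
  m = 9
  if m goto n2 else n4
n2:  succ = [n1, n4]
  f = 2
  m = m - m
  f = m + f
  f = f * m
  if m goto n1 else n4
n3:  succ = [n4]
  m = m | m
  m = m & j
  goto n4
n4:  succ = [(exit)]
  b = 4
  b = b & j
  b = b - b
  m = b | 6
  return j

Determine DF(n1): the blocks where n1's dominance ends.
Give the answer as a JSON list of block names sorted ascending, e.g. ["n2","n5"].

Answer: ["n1", "n4"]

Working:
idom tree: n1←n0 n2←n1 n3←n0 n4←n0
Dom∩ at merges:
  n1: preds {n0,n2}: {n0} ∩ {n0,n1,n2} = {n0}; idom=n0
  n4: preds {n1,n2,n3}: {n0,n1} ∩ {n0,n1,n2} ∩ {n0,n3} = {n0}; idom=n0

Frontier:
  n1←n0: walk · to n0
  n1←n2: walk n2→n1 to n0
  n4←n1: walk n1 to n0
  n4←n2: walk n2→n1 to n0
  n4←n3: walk n3 to n0
  DF(n0)=∅
  DF(n1)={n1,n4}
  DF(n2)={n1,n4}
  DF(n3)={n4}
  DF(n4)=∅

DF(n1) = ["n1", "n4"]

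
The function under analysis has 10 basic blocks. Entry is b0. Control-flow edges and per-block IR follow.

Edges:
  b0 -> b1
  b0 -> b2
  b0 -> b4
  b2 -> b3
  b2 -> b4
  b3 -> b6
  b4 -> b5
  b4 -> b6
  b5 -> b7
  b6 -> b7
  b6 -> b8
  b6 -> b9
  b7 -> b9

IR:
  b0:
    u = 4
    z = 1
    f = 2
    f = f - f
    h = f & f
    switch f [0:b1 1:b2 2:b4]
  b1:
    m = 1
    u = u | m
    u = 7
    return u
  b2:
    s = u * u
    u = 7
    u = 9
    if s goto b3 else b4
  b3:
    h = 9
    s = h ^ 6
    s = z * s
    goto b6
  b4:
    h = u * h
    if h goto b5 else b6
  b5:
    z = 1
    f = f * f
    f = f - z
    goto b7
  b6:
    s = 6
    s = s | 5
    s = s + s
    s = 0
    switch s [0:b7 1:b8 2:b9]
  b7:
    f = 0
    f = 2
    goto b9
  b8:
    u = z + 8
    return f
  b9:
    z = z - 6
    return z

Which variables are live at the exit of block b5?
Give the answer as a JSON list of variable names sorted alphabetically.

Answer: ["z"]

Analysis:
Block summaries:
  b0: def={f,h,u,z} ue=∅
  b1: def={m,u} ue={u}
  b2: def={s,u} ue={u}
  b3: def={h,s} ue={z}
  b4: def={h} ue={h,u}
  b5: def={f,z} ue={f}
  b6: def={s} ue=∅
  b7: def={f} ue=∅
  b8: def={u} ue={f,z}
  b9: def={z} ue={z}

Liveness:
  b0: in=∅ out={f,h,u,z}
  b1: in={u} out=∅
  b2: in={f,h,u,z} out={f,h,u,z}
  b3: in={f,z} out={f,z}
  b4: in={f,h,u,z} out={f,z}
  b5: in={f} out={z}
  b6: in={f,z} out={f,z}
  b7: in={z} out={z}
  b8: in={f,z} out=∅
  b9: in={z} out=∅

live-out(b5) = ["z"]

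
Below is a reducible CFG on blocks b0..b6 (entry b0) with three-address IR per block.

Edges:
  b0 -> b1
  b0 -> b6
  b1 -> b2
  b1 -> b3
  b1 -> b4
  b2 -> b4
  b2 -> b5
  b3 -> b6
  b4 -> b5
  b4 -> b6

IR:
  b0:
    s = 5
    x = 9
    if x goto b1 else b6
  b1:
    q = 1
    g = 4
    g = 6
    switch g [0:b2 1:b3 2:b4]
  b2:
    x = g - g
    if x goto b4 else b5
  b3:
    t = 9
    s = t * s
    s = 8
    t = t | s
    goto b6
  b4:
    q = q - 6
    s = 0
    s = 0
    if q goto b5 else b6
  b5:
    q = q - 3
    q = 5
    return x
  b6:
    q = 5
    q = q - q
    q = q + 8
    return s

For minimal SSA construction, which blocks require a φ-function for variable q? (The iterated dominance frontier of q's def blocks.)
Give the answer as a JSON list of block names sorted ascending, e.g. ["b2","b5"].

Answer: ["b5", "b6"]

Derivation:
idom tree: b1←b0 b2←b1 b3←b1 b4←b1 b5←b1 b6←b0
Dom∩ at merges:
  b4: preds {b1,b2}: {b0,b1} ∩ {b0,b1,b2} = {b0,b1}; idom=b1
  b5: preds {b2,b4}: {b0,b1,b2} ∩ {b0,b1,b4} = {b0,b1}; idom=b1
  b6: preds {b0,b3,b4}: {b0} ∩ {b0,b1,b3} ∩ {b0,b1,b4} = {b0}; idom=b0

DF walk-up:
  join b4 pred b1: · stop@b1
  join b4 pred b2: b2 stop@b1
  join b5 pred b2: b2 stop@b1
  join b5 pred b4: b4 stop@b1
  join b6 pred b0: · stop@b0
  join b6 pred b3: b3→b1 stop@b0
  join b6 pred b4: b4→b1 stop@b0
  b0 → ∅
  b1 → {b6}
  b2 → {b4,b5}
  b3 → {b6}
  b4 → {b5,b6}
  b5 → ∅
  b6 → ∅

φ for q: defs {b1,b4,b5,b6}
  DF⁺ = {b5,b6}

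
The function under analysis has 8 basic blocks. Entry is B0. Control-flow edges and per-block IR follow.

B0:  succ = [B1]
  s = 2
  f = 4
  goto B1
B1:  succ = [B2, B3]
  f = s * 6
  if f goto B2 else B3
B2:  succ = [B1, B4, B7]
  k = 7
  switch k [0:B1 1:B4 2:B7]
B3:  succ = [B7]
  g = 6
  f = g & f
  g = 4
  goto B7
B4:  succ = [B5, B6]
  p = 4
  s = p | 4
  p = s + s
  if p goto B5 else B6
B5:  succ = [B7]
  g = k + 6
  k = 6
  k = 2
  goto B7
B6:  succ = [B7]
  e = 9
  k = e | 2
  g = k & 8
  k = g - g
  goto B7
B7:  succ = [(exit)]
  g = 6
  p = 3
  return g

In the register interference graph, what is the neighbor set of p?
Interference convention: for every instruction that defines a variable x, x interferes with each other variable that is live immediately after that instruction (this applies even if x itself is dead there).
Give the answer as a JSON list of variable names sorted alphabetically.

Answer: ["g", "k"]

Derivation:
def/use:
  B0: def={f,s} ue=∅
  B1: def={f} ue={s}
  B2: def={k} ue=∅
  B3: def={f,g} ue={f}
  B4: def={p,s} ue=∅
  B5: def={g,k} ue={k}
  B6: def={e,g,k} ue=∅
  B7: def={g,p} ue=∅

Backward fixpoint:
  live B0: ∅→{s}
  live B1: {s}→{f,s}
  live B2: {s}→{k,s}
  live B3: {f}→∅
  live B4: {k}→{k}
  live B5: {k}→∅
  live B6: ∅→∅
  live B7: ∅→∅

Conflict graph:
  e↔∅
  f↔{g,s}
  g↔{f,p}
  k↔{p,s}
  p↔{g,k}
  s↔{f,k}

N(p) = ["g", "k"]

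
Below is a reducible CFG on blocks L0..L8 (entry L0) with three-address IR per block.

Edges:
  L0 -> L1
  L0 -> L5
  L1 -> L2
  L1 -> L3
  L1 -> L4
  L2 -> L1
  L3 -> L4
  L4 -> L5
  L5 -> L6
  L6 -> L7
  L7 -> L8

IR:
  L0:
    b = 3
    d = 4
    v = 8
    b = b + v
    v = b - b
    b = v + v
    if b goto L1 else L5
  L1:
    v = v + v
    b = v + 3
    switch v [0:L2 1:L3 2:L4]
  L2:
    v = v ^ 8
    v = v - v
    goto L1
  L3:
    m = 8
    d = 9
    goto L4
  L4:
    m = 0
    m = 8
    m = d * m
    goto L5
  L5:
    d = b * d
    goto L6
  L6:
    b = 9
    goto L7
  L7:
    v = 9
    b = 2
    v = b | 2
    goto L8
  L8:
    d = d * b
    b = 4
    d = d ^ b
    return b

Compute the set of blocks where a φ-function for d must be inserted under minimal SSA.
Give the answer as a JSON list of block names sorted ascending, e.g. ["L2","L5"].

idom tree: L1←L0 L2←L1 L3←L1 L4←L1 L5←L0 L6←L5 L7←L6 L8←L7
Join-block Dom:
  L1: preds {L0,L2}: {L0} ∩ {L0,L1,L2} = {L0}; idom=L0
  L4: preds {L1,L3}: {L0,L1} ∩ {L0,L1,L3} = {L0,L1}; idom=L1
  L5: preds {L0,L4}: {L0} ∩ {L0,L1,L4} = {L0}; idom=L0

DF walk-up:
  L1←L0: walk · to L0
  L1←L2: walk L2→L1 to L0
  L4←L1: walk · to L1
  L4←L3: walk L3 to L1
  L5←L0: walk · to L0
  L5←L4: walk L4→L1 to L0
  L0: DF=∅
  L1: DF={L1,L5}
  L2: DF={L1}
  L3: DF={L4}
  L4: DF={L5}
  L5: DF=∅
  L6: DF=∅
  L7: DF=∅
  L8: DF=∅

φ for d: defs {L0,L3,L5,L8}
  DF⁺ = {L4,L5}

Answer: ["L4", "L5"]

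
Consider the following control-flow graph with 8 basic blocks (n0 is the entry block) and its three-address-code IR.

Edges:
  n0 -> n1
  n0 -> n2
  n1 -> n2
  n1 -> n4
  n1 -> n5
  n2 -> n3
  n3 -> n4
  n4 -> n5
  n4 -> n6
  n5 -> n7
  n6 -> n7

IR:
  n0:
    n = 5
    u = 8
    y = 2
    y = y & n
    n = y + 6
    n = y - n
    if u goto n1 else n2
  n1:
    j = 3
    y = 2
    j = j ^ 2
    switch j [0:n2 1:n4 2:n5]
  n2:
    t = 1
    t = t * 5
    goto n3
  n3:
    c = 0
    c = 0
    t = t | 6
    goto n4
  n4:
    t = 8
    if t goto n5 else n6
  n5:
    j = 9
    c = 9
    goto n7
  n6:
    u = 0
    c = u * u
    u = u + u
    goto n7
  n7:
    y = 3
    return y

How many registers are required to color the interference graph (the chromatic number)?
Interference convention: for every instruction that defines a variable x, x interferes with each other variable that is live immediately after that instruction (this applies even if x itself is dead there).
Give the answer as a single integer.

Answer: 3

Analysis:
Block summaries:
  n0: def={n,u,y} ue=∅
  n1: def={j,y} ue=∅
  n2: def={t} ue=∅
  n3: def={c,t} ue={t}
  n4: def={t} ue=∅
  n5: def={c,j} ue=∅
  n6: def={c,u} ue=∅
  n7: def={y} ue=∅

Backward fixpoint:
  n0 li=∅ lo=∅
  n1 li=∅ lo=∅
  n2 li=∅ lo={t}
  n3 li={t} lo=∅
  n4 li=∅ lo=∅
  n5 li=∅ lo=∅
  n6 li=∅ lo=∅
  n7 li=∅ lo=∅

Interference:
  c — {t,u}
  j — {y}
  n — {u,y}
  t — {c}
  u — {c,n,y}
  y — {j,n,u}

Chromatic number:
  lower bound: {n,u,y} mutually conflict ⇒ χ ≥ 3
  assign c→R1 j→R0 n→R2 t→R0 u→R0 y→R1 — no edge inside a register ⇒ χ ≤ 3
  χ = 3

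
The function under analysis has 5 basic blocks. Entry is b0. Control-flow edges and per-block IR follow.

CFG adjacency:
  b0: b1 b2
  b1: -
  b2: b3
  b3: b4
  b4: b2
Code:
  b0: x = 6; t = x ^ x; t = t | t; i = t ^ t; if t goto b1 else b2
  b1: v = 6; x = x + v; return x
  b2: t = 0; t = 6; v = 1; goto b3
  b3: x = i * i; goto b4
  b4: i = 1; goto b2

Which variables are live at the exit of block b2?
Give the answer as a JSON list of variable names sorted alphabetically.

Answer: ["i"]

Analysis:
Per-block:
  b0: {i,t,x} / ∅
  b1: {v,x} / {x}
  b2: {t,v} / ∅
  b3: {x} / {i}
  b4: {i} / ∅

Live sets:
  b0 li=∅ lo={i,x}
  b1 li={x} lo=∅
  b2 li={i} lo={i}
  b3 li={i} lo=∅
  b4 li=∅ lo={i}

live-out(b2) = ["i"]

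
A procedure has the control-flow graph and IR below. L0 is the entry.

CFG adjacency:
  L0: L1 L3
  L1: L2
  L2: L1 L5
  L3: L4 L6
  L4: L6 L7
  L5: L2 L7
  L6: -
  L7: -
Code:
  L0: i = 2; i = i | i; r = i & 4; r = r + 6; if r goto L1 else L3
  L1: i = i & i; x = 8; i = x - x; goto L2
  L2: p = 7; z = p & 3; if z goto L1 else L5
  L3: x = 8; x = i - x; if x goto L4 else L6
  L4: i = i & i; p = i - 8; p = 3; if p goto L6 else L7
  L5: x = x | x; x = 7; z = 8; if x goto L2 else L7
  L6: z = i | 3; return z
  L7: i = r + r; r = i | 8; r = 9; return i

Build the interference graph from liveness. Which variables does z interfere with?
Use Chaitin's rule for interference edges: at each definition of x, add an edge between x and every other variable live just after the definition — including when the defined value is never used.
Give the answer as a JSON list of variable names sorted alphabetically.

Per-block:
  L0 def {i,r} use ∅
  L1 def {i,x} use {i}
  L2 def {p,z} use ∅
  L3 def {x} use {i}
  L4 def {i,p} use {i}
  L5 def {x,z} use {x}
  L6 def {z} use {i}
  L7 def {i,r} use {r}

Live sets:
  live L0: ∅→{i,r}
  live L1: {i,r}→{i,r,x}
  live L2: {i,r,x}→{i,r,x}
  live L3: {i,r}→{i,r}
  live L4: {i,r}→{i,r}
  live L5: {i,r,x}→{i,r,x}
  live L6: {i}→∅
  live L7: {r}→∅

Conflict graph:
  i — {p,r,x,z}
  p — {i,r,x}
  r — {i,p,x,z}
  x — {i,p,r,z}
  z — {i,r,x}

N(z) = ["i", "r", "x"]

Answer: ["i", "r", "x"]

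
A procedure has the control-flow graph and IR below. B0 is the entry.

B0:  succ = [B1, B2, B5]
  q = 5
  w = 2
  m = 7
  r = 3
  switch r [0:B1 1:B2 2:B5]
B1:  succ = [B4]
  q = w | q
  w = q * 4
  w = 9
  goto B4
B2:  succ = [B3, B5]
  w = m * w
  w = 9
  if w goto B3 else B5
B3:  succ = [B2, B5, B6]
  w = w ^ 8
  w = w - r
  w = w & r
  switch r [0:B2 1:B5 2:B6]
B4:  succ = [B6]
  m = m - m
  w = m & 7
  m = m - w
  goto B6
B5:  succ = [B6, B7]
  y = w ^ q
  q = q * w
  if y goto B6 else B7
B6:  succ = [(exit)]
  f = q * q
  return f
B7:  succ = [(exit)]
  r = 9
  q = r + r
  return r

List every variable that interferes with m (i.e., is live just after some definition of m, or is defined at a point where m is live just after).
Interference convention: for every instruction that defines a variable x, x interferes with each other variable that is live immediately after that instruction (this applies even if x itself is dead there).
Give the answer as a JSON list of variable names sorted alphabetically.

Answer: ["q", "r", "w"]

Derivation:
Per-block:
  B0: {m,q,r,w} / ∅
  B1: {q,w} / {q,w}
  B2: {w} / {m,w}
  B3: {w} / {r,w}
  B4: {m,w} / {m}
  B5: {q,y} / {q,w}
  B6: {f} / {q}
  B7: {q,r} / ∅

Liveness:
  B0 li=∅ lo={m,q,r,w}
  B1 li={m,q,w} lo={m,q}
  B2 li={m,q,r,w} lo={m,q,r,w}
  B3 li={m,q,r,w} lo={m,q,r,w}
  B4 li={m,q} lo={q}
  B5 li={q,w} lo={q}
  B6 li={q} lo=∅
  B7 li=∅ lo=∅

Interfere edges:
  f — ∅
  m — {q,r,w}
  q — {m,r,w,y}
  r — {m,q,w}
  w — {m,q,r,y}
  y — {q,w}

N(m) = ["q", "r", "w"]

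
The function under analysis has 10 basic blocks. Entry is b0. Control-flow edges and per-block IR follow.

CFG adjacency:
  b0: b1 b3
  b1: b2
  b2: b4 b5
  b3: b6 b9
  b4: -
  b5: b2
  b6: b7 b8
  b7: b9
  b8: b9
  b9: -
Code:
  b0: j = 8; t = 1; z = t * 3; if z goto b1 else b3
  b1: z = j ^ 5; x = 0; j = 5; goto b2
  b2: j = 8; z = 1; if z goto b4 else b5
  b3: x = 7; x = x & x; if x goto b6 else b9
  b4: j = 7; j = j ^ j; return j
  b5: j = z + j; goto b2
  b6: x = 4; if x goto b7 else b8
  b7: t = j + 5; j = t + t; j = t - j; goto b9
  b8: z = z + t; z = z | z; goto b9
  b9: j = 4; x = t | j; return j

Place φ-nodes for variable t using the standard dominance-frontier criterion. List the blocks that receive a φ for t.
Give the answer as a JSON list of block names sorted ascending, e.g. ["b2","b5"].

idom tree: b1←b0 b2←b1 b3←b0 b4←b2 b5←b2 b6←b3 b7←b6 b8←b6 b9←b3
Dom at joins:
  b2: preds {b1,b5}: {b0,b1} ∩ {b0,b1,b2,b5} = {b0,b1}; idom=b1
  b9: preds {b3,b7,b8}: {b0,b3} ∩ {b0,b3,b6,b7} ∩ {b0,b3,b6,b8} = {b0,b3}; idom=b3

Frontier:
  join b2 pred b1: · stop@b1
  join b2 pred b5: b5→b2 stop@b1
  join b9 pred b3: · stop@b3
  join b9 pred b7: b7→b6 stop@b3
  join b9 pred b8: b8→b6 stop@b3
  b0 → ∅
  b1 → ∅
  b2 → {b2}
  b3 → ∅
  b4 → ∅
  b5 → {b2}
  b6 → {b9}
  b7 → {b9}
  b8 → {b9}
  b9 → ∅

φ for t: defs {b0,b7}
  DF⁺ = {b9}

Answer: ["b9"]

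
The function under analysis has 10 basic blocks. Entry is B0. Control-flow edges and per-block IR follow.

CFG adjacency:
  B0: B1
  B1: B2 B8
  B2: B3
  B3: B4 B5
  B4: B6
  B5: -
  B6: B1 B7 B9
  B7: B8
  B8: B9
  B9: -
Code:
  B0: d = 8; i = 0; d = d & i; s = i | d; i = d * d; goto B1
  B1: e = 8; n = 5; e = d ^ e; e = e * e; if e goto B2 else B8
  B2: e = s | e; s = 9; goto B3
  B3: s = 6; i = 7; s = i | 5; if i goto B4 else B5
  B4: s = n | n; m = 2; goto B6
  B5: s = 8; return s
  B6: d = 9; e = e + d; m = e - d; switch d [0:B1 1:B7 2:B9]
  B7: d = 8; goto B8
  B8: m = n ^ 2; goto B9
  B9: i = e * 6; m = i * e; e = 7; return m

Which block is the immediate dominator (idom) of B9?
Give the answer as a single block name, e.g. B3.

idom tree: B1←B0 B2←B1 B3←B2 B4←B3 B5←B3 B6←B4 B7←B6 B8←B1 B9←B1
Join-block Dom:
  B1: preds {B0,B6}: {B0} ∩ {B0,B1,B2,B3,B4,B6} = {B0}; idom=B0
  B8: preds {B1,B7}: {B0,B1} ∩ {B0,B1,B2,B3,B4,B6,B7} = {B0,B1}; idom=B1
  B9: preds {B6,B8}: {B0,B1,B2,B3,B4,B6} ∩ {B0,B1,B8} = {B0,B1}; idom=B1

idom(B9) = B1

Answer: B1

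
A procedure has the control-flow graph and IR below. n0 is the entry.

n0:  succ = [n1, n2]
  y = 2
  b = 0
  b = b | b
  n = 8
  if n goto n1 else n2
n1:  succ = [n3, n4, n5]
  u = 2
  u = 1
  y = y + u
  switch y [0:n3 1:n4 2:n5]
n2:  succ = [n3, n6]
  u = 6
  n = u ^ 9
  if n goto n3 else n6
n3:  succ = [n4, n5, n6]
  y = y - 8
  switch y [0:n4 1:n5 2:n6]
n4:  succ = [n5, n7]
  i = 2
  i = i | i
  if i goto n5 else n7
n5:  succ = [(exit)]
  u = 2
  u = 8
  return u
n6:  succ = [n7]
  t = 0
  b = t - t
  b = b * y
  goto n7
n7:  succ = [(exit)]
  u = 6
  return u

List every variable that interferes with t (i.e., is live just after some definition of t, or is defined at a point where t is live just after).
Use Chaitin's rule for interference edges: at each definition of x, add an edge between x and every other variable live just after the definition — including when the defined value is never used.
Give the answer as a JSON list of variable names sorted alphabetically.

Answer: ["y"]

Derivation:
Per-block:
  n0: {b,n,y} / ∅
  n1: {u,y} / {y}
  n2: {n,u} / ∅
  n3: {y} / {y}
  n4: {i} / ∅
  n5: {u} / ∅
  n6: {b,t} / {y}
  n7: {u} / ∅

Liveness:
  n0: in=∅ out={y}
  n1: in={y} out={y}
  n2: in={y} out={y}
  n3: in={y} out={y}
  n4: in=∅ out=∅
  n5: in=∅ out=∅
  n6: in={y} out=∅
  n7: in=∅ out=∅

Interfere edges:
  b: {y}
  i: ∅
  n: {y}
  t: {y}
  u: {y}
  y: {b,n,t,u}

N(t) = ["y"]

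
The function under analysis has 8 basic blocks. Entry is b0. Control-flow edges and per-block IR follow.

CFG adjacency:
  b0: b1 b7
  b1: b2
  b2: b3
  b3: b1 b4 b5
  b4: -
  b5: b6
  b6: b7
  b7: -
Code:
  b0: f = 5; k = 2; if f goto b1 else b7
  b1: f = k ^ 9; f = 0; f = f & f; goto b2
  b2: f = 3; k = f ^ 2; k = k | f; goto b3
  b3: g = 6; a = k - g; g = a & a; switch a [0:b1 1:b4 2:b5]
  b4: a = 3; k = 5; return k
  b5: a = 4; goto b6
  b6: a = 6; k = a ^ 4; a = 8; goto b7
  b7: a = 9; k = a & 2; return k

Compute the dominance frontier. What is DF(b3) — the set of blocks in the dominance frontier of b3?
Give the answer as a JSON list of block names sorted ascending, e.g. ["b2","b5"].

Answer: ["b1", "b7"]

Analysis:
idom tree: b1←b0 b2←b1 b3←b2 b4←b3 b5←b3 b6←b5 b7←b0
Join-block Dom:
  b1: preds {b0,b3}: {b0} ∩ {b0,b1,b2,b3} = {b0}; idom=b0
  b7: preds {b0,b6}: {b0} ∩ {b0,b1,b2,b3,b5,b6} = {b0}; idom=b0

DF derivation:
  join b1 pred b0: · stop@b0
  join b1 pred b3: b3→b2→b1 stop@b0
  join b7 pred b0: · stop@b0
  join b7 pred b6: b6→b5→b3→b2→b1 stop@b0
  b0: DF=∅
  b1: DF={b1,b7}
  b2: DF={b1,b7}
  b3: DF={b1,b7}
  b4: DF=∅
  b5: DF={b7}
  b6: DF={b7}
  b7: DF=∅

DF(b3) = ["b1", "b7"]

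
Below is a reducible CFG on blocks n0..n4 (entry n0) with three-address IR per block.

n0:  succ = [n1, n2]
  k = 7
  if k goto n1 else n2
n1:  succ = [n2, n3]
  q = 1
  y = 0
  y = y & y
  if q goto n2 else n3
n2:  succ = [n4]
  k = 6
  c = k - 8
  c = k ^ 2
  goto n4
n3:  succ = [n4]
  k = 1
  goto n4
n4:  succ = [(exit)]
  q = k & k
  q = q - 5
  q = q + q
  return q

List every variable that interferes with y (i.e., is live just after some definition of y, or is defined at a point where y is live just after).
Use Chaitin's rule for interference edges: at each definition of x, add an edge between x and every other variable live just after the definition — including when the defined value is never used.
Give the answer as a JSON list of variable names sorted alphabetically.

Answer: ["q"]

Analysis:
Per-block:
  n0: {k} / ∅
  n1: {q,y} / ∅
  n2: {c,k} / ∅
  n3: {k} / ∅
  n4: {q} / {k}

Liveness:
  n0: in=∅ out=∅
  n1: in=∅ out=∅
  n2: in=∅ out={k}
  n3: in=∅ out={k}
  n4: in={k} out=∅

Conflict graph:
  c: {k}
  k: {c}
  q: {y}
  y: {q}

N(y) = ["q"]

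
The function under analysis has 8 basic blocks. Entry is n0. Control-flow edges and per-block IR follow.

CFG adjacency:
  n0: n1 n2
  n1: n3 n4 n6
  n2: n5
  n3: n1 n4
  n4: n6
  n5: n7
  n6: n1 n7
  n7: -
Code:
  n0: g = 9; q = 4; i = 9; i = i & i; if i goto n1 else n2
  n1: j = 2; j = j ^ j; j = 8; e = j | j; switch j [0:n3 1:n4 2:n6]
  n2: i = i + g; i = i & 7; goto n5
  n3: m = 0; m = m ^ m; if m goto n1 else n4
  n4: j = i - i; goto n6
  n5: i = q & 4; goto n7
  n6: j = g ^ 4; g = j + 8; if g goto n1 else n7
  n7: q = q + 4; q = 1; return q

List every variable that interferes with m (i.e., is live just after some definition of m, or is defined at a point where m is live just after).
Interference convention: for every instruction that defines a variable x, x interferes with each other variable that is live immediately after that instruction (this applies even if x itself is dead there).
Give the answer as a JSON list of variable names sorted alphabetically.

Answer: ["g", "i", "q"]

Analysis:
Block summaries:
  n0: {g,i,q} / ∅
  n1: {e,j} / ∅
  n2: {i} / {g,i}
  n3: {m} / ∅
  n4: {j} / {i}
  n5: {i} / {q}
  n6: {g,j} / {g}
  n7: {q} / {q}

Live sets:
  n0 li=∅ lo={g,i,q}
  n1 li={g,i,q} lo={g,i,q}
  n2 li={g,i,q} lo={q}
  n3 li={g,i,q} lo={g,i,q}
  n4 li={g,i,q} lo={g,i,q}
  n5 li={q} lo={q}
  n6 li={g,i,q} lo={g,i,q}
  n7 li={q} lo=∅

Interfere edges:
  e: {g,i,j,q}
  g: {e,i,j,m,q}
  i: {e,g,j,m,q}
  j: {e,g,i,q}
  m: {g,i,q}
  q: {e,g,i,j,m}

N(m) = ["g", "i", "q"]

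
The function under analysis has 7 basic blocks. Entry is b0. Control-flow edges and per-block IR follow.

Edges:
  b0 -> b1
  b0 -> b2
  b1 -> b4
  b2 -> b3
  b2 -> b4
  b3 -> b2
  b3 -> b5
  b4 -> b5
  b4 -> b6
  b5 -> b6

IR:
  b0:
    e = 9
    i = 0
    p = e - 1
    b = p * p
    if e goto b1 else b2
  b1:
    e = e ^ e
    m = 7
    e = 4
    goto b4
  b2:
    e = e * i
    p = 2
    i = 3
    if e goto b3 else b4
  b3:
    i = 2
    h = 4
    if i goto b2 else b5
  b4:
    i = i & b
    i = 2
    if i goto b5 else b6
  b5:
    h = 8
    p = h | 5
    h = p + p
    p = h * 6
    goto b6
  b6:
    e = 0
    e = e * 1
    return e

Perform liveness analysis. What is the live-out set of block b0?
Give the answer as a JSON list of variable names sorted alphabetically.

Answer: ["b", "e", "i"]

Derivation:
def/use:
  b0: {b,e,i,p} / ∅
  b1: {e,m} / {e}
  b2: {e,i,p} / {e,i}
  b3: {h,i} / ∅
  b4: {i} / {b,i}
  b5: {h,p} / ∅
  b6: {e} / ∅

Liveness:
  b0 li=∅ lo={b,e,i}
  b1 li={b,e,i} lo={b,i}
  b2 li={b,e,i} lo={b,e,i}
  b3 li={b,e} lo={b,e,i}
  b4 li={b,i} lo=∅
  b5 li=∅ lo=∅
  b6 li=∅ lo=∅

live-out(b0) = ["b", "e", "i"]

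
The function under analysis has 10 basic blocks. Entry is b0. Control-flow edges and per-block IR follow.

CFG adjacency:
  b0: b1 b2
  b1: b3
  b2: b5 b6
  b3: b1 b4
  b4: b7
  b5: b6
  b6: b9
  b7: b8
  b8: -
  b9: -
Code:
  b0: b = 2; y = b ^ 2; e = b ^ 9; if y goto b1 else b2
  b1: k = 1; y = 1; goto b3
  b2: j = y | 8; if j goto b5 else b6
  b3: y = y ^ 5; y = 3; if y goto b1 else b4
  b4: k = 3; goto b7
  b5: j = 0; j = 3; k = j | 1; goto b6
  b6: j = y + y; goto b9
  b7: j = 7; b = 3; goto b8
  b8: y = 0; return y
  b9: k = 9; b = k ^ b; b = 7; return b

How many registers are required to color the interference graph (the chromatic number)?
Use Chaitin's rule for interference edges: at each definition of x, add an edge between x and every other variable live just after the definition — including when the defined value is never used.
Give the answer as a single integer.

Answer: 3

Derivation:
Per-block:
  b0: {b,e,y} / ∅
  b1: {k,y} / ∅
  b2: {j} / {y}
  b3: {y} / {y}
  b4: {k} / ∅
  b5: {j,k} / ∅
  b6: {j} / {y}
  b7: {b,j} / ∅
  b8: {y} / ∅
  b9: {b,k} / {b}

Live sets:
  b0: in=∅ out={b,y}
  b1: in=∅ out={y}
  b2: in={b,y} out={b,y}
  b3: in={y} out=∅
  b4: in=∅ out=∅
  b5: in={b,y} out={b,y}
  b6: in={b,y} out={b}
  b7: in=∅ out=∅
  b8: in=∅ out=∅
  b9: in={b} out=∅

Conflict graph:
  b — {e,j,k,y}
  e — {b,y}
  j — {b,y}
  k — {b,y}
  y — {b,e,j,k}

Registers:
  {b,e,y} pairwise interfere (3-clique) ⇒ χ ≥ 3
  3-colouring: c0={b}  c1={y}  c2={e,j,k}
  χ = 3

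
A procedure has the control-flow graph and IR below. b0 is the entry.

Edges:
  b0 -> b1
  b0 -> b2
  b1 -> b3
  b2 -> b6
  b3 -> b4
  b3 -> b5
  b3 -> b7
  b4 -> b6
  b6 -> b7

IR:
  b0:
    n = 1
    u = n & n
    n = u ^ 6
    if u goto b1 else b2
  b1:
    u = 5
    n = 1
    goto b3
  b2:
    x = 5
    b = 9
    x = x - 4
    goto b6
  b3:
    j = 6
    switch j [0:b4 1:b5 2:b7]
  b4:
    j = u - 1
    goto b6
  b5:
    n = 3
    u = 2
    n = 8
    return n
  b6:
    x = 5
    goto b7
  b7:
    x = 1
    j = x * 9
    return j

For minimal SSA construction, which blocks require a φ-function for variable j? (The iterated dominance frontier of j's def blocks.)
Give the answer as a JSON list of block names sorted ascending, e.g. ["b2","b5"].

idom tree: b1←b0 b2←b0 b3←b1 b4←b3 b5←b3 b6←b0 b7←b0
Join-block Dom:
  b6: preds {b2,b4}: {b0,b2} ∩ {b0,b1,b3,b4} = {b0}; idom=b0
  b7: preds {b3,b6}: {b0,b1,b3} ∩ {b0,b6} = {b0}; idom=b0

Frontier:
  b6←b2: walk b2 to b0
  b6←b4: walk b4→b3→b1 to b0
  b7←b3: walk b3→b1 to b0
  b7←b6: walk b6 to b0
  b0 → ∅
  b1 → {b6,b7}
  b2 → {b6}
  b3 → {b6,b7}
  b4 → {b6}
  b5 → ∅
  b6 → {b7}
  b7 → ∅

φ for j: defs {b3,b4,b7}
  DF⁺ = {b6,b7}

Answer: ["b6", "b7"]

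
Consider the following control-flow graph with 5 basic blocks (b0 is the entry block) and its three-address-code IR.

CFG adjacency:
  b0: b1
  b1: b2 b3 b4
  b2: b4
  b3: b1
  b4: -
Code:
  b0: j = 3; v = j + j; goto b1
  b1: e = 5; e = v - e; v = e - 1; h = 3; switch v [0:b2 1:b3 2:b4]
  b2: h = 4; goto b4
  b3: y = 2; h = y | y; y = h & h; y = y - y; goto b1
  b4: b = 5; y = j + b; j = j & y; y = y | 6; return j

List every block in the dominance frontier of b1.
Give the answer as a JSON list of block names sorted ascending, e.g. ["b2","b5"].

idom tree: b1←b0 b2←b1 b3←b1 b4←b1
Dom∩ at merges:
  b1: preds {b0,b3}: {b0} ∩ {b0,b1,b3} = {b0}; idom=b0
  b4: preds {b1,b2}: {b0,b1} ∩ {b0,b1,b2} = {b0,b1}; idom=b1

DF walk-up:
  join b1 pred b0: · stop@b0
  join b1 pred b3: b3→b1 stop@b0
  join b4 pred b1: · stop@b1
  join b4 pred b2: b2 stop@b1
  b0 → ∅
  b1 → {b1}
  b2 → {b4}
  b3 → {b1}
  b4 → ∅

DF(b1) = ["b1"]

Answer: ["b1"]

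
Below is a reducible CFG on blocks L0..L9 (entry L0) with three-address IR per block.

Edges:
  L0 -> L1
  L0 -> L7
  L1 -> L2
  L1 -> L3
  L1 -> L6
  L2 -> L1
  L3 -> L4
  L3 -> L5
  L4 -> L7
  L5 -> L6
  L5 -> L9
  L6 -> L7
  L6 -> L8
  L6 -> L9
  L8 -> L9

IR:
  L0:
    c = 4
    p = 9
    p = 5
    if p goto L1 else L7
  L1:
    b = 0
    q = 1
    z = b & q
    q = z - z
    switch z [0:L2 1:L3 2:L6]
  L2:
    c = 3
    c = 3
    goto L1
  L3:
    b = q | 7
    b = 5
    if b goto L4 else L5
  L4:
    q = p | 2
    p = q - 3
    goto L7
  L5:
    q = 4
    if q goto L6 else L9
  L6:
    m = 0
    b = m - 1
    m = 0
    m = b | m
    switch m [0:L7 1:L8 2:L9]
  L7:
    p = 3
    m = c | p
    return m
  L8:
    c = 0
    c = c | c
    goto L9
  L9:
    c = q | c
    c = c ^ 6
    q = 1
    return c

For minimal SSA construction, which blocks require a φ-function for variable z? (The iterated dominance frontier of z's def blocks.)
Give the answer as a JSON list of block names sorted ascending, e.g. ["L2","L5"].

Answer: ["L1", "L7"]

Analysis:
idom tree: L1←L0 L2←L1 L3←L1 L4←L3 L5←L3 L6←L1 L7←L0 L8←L6 L9←L1
Dom at joins:
  L1: preds {L0,L2}: {L0} ∩ {L0,L1,L2} = {L0}; idom=L0
  L6: preds {L1,L5}: {L0,L1} ∩ {L0,L1,L3,L5} = {L0,L1}; idom=L1
  L7: preds {L0,L4,L6}: {L0} ∩ {L0,L1,L3,L4} ∩ {L0,L1,L6} = {L0}; idom=L0
  L9: preds {L5,L6,L8}: {L0,L1,L3,L5} ∩ {L0,L1,L6} ∩ {L0,L1,L6,L8} = {L0,L1}; idom=L1

DF walk-up:
  join L1 pred L0: · stop@L0
  join L1 pred L2: L2→L1 stop@L0
  join L6 pred L1: · stop@L1
  join L6 pred L5: L5→L3 stop@L1
  join L7 pred L0: · stop@L0
  join L7 pred L4: L4→L3→L1 stop@L0
  join L7 pred L6: L6→L1 stop@L0
  join L9 pred L5: L5→L3 stop@L1
  join L9 pred L6: L6 stop@L1
  join L9 pred L8: L8→L6 stop@L1
  L0: DF=∅
  L1: DF={L1,L7}
  L2: DF={L1}
  L3: DF={L6,L7,L9}
  L4: DF={L7}
  L5: DF={L6,L9}
  L6: DF={L7,L9}
  L7: DF=∅
  L8: DF={L9}
  L9: DF=∅

φ for z: defs {L1}
  DF⁺ = {L1,L7}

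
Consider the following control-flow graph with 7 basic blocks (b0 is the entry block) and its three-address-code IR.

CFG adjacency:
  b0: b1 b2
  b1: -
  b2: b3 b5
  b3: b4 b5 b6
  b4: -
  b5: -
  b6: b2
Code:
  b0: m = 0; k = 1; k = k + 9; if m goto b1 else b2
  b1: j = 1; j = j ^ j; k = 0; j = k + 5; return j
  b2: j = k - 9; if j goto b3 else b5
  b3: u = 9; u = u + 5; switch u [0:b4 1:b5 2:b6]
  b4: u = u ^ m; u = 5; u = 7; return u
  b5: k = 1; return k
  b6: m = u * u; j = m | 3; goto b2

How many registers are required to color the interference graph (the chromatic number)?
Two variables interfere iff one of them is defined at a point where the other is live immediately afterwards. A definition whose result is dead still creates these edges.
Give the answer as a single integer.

def/use:
  b0 def {k,m} use ∅
  b1 def {j,k} use ∅
  b2 def {j} use {k}
  b3 def {u} use ∅
  b4 def {u} use {m,u}
  b5 def {k} use ∅
  b6 def {j,m} use {u}

Live sets:
  b0 li=∅ lo={k,m}
  b1 li=∅ lo=∅
  b2 li={k,m} lo={k,m}
  b3 li={k,m} lo={k,m,u}
  b4 li={m,u} lo=∅
  b5 li=∅ lo=∅
  b6 li={k,u} lo={k,m}

Interference:
  j: {k,m}
  k: {j,m,u}
  m: {j,k,u}
  u: {k,m}

Colouring:
  lower bound: {j,k,m} mutually conflict ⇒ χ ≥ 3
  assign j→R2 k→R0 m→R1 u→R2 — no edge inside a register ⇒ χ ≤ 3
  χ = 3

Answer: 3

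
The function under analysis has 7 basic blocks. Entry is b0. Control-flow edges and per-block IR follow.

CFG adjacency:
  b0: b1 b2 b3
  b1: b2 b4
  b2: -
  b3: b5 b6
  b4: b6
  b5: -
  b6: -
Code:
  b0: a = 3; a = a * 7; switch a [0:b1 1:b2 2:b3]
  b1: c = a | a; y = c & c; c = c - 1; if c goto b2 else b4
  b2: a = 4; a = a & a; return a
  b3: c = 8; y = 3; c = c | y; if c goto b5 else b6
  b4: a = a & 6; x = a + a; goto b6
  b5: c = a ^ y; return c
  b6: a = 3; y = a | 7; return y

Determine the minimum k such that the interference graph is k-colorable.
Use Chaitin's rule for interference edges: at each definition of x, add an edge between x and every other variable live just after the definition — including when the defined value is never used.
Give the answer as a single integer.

Per-block:
  b0: def={a} ue=∅
  b1: def={c,y} ue={a}
  b2: def={a} ue=∅
  b3: def={c,y} ue=∅
  b4: def={a,x} ue={a}
  b5: def={c} ue={a,y}
  b6: def={a,y} ue=∅

Backward fixpoint:
  b0: in=∅ out={a}
  b1: in={a} out={a}
  b2: in=∅ out=∅
  b3: in={a} out={a,y}
  b4: in={a} out=∅
  b5: in={a,y} out=∅
  b6: in=∅ out=∅

Interference:
  a: {c,y}
  c: {a,y}
  x: ∅
  y: {a,c}

Colouring:
  lower bound: {a,c,y} mutually conflict ⇒ χ ≥ 3
  assign a→c0 c→c1 x→c0 y→c2 — no edge inside a register ⇒ χ ≤ 3
  χ = 3

Answer: 3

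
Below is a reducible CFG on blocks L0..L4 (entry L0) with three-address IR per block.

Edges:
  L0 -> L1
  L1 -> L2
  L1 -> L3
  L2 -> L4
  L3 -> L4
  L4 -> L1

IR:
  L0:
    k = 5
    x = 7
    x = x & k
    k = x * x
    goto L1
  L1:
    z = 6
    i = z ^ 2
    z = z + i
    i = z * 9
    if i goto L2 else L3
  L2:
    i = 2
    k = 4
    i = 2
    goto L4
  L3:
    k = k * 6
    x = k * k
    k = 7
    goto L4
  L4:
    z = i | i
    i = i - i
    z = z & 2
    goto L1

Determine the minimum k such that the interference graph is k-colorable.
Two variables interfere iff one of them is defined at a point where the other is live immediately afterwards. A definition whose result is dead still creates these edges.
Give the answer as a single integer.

Answer: 3

Analysis:
Per-block:
  L0: {k,x} / ∅
  L1: {i,z} / ∅
  L2: {i,k} / ∅
  L3: {k,x} / {k}
  L4: {i,z} / {i}

Live sets:
  live L0: ∅→{k}
  live L1: {k}→{i,k}
  live L2: ∅→{i,k}
  live L3: {i,k}→{i,k}
  live L4: {i,k}→{k}

Interference:
  i↔{k,x,z}
  k↔{i,x,z}
  x↔{i,k}
  z↔{i,k}

Registers:
  lower bound: {i,k,x} mutually conflict ⇒ χ ≥ 3
  3-colouring: R0={i}  R1={k}  R2={x,z}
  χ = 3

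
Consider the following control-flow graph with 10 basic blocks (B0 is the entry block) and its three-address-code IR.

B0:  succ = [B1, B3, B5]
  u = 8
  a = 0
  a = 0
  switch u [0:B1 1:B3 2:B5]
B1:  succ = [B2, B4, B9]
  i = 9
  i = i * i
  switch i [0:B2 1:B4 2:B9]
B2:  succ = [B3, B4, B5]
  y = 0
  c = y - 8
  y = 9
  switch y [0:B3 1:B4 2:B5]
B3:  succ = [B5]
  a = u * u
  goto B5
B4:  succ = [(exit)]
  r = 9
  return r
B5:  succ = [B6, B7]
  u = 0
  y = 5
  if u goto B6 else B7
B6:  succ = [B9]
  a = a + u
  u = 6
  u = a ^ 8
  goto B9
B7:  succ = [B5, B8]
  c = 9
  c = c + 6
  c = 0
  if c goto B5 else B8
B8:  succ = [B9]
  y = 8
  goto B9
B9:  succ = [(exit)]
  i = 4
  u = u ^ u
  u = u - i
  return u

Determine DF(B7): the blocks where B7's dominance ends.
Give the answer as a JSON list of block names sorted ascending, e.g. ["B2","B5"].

idom tree: B1←B0 B2←B1 B3←B0 B4←B1 B5←B0 B6←B5 B7←B5 B8←B7 B9←B0
Dom∩ at merges:
  B3: preds {B0,B2}: {B0} ∩ {B0,B1,B2} = {B0}; idom=B0
  B4: preds {B1,B2}: {B0,B1} ∩ {B0,B1,B2} = {B0,B1}; idom=B1
  B5: preds {B0,B2,B3,B7}: {B0} ∩ {B0,B1,B2} ∩ {B0,B3} ∩ {B0,B5,B7} = {B0}; idom=B0
  B9: preds {B1,B6,B8}: {B0,B1} ∩ {B0,B5,B6} ∩ {B0,B5,B7,B8} = {B0}; idom=B0

DF walk-up:
  B3←B0: walk · to B0
  B3←B2: walk B2→B1 to B0
  B4←B1: walk · to B1
  B4←B2: walk B2 to B1
  B5←B0: walk · to B0
  B5←B2: walk B2→B1 to B0
  B5←B3: walk B3 to B0
  B5←B7: walk B7→B5 to B0
  B9←B1: walk B1 to B0
  B9←B6: walk B6→B5 to B0
  B9←B8: walk B8→B7→B5 to B0
  B0: DF=∅
  B1: DF={B3,B5,B9}
  B2: DF={B3,B4,B5}
  B3: DF={B5}
  B4: DF=∅
  B5: DF={B5,B9}
  B6: DF={B9}
  B7: DF={B5,B9}
  B8: DF={B9}
  B9: DF=∅

DF(B7) = ["B5", "B9"]

Answer: ["B5", "B9"]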